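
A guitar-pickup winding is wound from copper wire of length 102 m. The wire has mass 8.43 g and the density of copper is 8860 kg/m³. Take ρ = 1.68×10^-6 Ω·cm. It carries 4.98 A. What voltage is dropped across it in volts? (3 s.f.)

915 V

ρ = 1.68×10^-6 Ω·cm = 1.68×10^-8 Ω·m
A = m/(density·L) = 0.00843/(8860×102) = 9.3281e-09 m²
R = ρL/A = (1.68×10^-8)(102)/(9.3281e-09) = 183.7 Ω
V = IR = 4.98 × 183.7 = 915 V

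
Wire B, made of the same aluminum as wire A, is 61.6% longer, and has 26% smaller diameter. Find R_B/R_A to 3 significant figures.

2.95

R ∝ L/d², so R_B/R_A = (1 + 61.6/100) × (1 − 26/100)⁻²
= 1.616 × 1.826 = 2.95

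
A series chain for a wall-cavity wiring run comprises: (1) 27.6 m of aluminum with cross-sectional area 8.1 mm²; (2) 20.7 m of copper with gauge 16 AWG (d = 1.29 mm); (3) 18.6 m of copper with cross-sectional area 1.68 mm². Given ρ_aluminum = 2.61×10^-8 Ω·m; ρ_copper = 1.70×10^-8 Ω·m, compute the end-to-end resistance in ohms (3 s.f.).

0.546 Ω

Seg 1: A = 8.1 mm² = 8.100e-06 m²
R_1 = (2.61×10^-8)(27.6)/(8.100e-06) = 0.08893 Ω
Seg 2: A = π(1.29/2 mm)² = π(6.4500e-04 m)² = 1.307e-06 m²
R_2 = (1.70×10^-8)(20.7)/(1.307e-06) = 0.2692 Ω
Seg 3: A = 1.68 mm² = 1.680e-06 m²
R_3 = (1.70×10^-8)(18.6)/(1.680e-06) = 0.1882 Ω
R_total = R_1 + R_2 + R_3 = 0.546 Ω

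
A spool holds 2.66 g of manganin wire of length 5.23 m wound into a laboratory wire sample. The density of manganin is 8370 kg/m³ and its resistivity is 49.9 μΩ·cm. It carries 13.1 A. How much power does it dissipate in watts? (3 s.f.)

7370 W

ρ = 49.9 μΩ·cm = 4.99×10^-7 Ω·m
A = m/(density·L) = 0.00266/(8370×5.23) = 6.0765e-08 m²
R = ρL/A = (4.99×10^-7)(5.23)/(6.0765e-08) = 42.95 Ω
P = I²R = (13.1)² × 42.95 = 7370 W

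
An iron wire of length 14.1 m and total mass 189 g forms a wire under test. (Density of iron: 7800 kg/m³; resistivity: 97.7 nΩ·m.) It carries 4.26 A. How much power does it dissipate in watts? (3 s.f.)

14.5 W

ρ = 97.7 nΩ·m = 9.77×10^-8 Ω·m
A = m/(density·L) = 0.189/(7800×14.1) = 1.7185e-06 m²
R = ρL/A = (9.77×10^-8)(14.1)/(1.7185e-06) = 0.8016 Ω
P = I²R = (4.26)² × 0.8016 = 14.5 W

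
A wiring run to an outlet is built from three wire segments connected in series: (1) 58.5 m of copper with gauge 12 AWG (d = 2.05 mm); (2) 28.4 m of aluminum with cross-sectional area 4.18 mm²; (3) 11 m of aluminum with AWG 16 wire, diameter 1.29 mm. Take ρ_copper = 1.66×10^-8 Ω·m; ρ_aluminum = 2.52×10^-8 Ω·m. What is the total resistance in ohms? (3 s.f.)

0.678 Ω

Seg 1: A = π(2.05/2 mm)² = π(1.0250e-03 m)² = 3.301e-06 m²
R_1 = (1.66×10^-8)(58.5)/(3.301e-06) = 0.2942 Ω
Seg 2: A = 4.18 mm² = 4.180e-06 m²
R_2 = (2.52×10^-8)(28.4)/(4.180e-06) = 0.1712 Ω
Seg 3: A = π(1.29/2 mm)² = π(6.4500e-04 m)² = 1.307e-06 m²
R_3 = (2.52×10^-8)(11)/(1.307e-06) = 0.2121 Ω
R_total = R_1 + R_2 + R_3 = 0.678 Ω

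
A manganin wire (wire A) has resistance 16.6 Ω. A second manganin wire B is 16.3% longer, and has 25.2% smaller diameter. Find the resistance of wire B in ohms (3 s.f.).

R ∝ L/d², so R_B/R_A = (1 + 16.3/100) × (1 − 25.2/100)⁻²
= 1.163 × 1.787 = 2.079
R_B = 2.079 × 16.6 = 34.5 Ω

34.5 Ω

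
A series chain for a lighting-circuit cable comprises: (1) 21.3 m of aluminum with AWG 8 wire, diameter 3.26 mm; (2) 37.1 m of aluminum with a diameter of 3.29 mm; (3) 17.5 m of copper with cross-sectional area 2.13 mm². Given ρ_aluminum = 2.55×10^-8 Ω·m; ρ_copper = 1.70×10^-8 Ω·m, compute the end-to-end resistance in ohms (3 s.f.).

0.316 Ω

Seg 1: A = π(3.26/2 mm)² = π(1.6300e-03 m)² = 8.347e-06 m²
R_1 = (2.55×10^-8)(21.3)/(8.347e-06) = 0.06507 Ω
Seg 2: A = π(d/2)² = π(1.6450e-03 m)² = 8.501e-06 m²
R_2 = (2.55×10^-8)(37.1)/(8.501e-06) = 0.1113 Ω
Seg 3: A = 2.13 mm² = 2.130e-06 m²
R_3 = (1.70×10^-8)(17.5)/(2.130e-06) = 0.1397 Ω
R_total = R_1 + R_2 + R_3 = 0.316 Ω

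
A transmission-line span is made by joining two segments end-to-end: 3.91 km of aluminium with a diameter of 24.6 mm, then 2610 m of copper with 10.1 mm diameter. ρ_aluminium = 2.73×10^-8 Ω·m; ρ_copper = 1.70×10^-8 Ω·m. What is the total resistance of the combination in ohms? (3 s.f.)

Segment 1: A = π(d/2)² = π(1.2300e-02 m)² = 4.753e-04 m²
R₁ = ρL/A = (2.73×10^-8)(3910)/(4.753e-04) = 0.2246 Ω
Segment 2: A = π(d/2)² = π(5.0500e-03 m)² = 8.012e-05 m²
R₂ = (1.70×10^-8)(2610)/(8.012e-05) = 0.5538 Ω
R = R₁ + R₂ = 0.778 Ω

0.778 Ω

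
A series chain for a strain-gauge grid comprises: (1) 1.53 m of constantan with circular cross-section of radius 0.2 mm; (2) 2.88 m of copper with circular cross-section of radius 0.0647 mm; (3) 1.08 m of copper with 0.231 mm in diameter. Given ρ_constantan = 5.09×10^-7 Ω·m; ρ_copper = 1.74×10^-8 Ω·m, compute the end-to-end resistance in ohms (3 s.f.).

10.5 Ω

Seg 1: A = πr² = π(2.0000e-04 m)² = 1.257e-07 m²
R_1 = (5.09×10^-7)(1.53)/(1.257e-07) = 6.197 Ω
Seg 2: A = πr² = π(6.4700e-05 m)² = 1.315e-08 m²
R_2 = (1.74×10^-8)(2.88)/(1.315e-08) = 3.811 Ω
Seg 3: A = π(d/2)² = π(1.1550e-04 m)² = 4.191e-08 m²
R_3 = (1.74×10^-8)(1.08)/(4.191e-08) = 0.4484 Ω
R_total = R_1 + R_2 + R_3 = 10.5 Ω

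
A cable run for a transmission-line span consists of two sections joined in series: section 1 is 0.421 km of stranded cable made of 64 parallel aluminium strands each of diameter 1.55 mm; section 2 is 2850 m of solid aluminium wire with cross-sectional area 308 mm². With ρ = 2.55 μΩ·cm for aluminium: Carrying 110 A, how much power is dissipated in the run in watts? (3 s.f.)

ρ = 2.55 μΩ·cm = 2.55×10^-8 Ω·m
Section 1: A_strand = π(7.7500e-04)² = 1.887e-06 m²; R₁ = ρL/(N·A_s) = (2.55×10^-8)(421)/(64×1.887e-06) = 0.0889 Ω
Section 2: A = 308 mm² = 3.080e-04 m²
R₂ = (2.55×10^-8)(2850)/(3.080e-04) = 0.236 Ω
R = R₁ + R₂ = 0.3249 Ω
P = I²R = (110)² × 0.3249 = 3930 W

3930 W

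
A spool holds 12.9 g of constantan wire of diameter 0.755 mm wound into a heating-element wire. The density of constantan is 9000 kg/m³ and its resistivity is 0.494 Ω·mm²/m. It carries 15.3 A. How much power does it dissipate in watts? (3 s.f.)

827 W

ρ = 0.494 Ω·mm²/m = 4.94×10^-7 Ω·m
A = π(d/2)² = π(3.7750e-04 m)² = 4.4770e-07 m²
L = m/(density·A) = 0.0129/(9000×4.4770e-07) = 3.202 m
R = ρL/A = (4.94×10^-7)(3.202)/(4.4770e-07) = 3.533 Ω
P = I²R = (15.3)² × 3.533 = 827 W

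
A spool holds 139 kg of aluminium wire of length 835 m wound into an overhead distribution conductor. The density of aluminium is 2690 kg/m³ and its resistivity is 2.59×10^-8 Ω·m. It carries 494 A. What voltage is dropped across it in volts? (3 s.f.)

A = m/(density·L) = 139/(2690×835) = 6.1884e-05 m²
R = ρL/A = (2.59×10^-8)(835)/(6.1884e-05) = 0.3495 Ω
V = IR = 494 × 0.3495 = 173 V

173 V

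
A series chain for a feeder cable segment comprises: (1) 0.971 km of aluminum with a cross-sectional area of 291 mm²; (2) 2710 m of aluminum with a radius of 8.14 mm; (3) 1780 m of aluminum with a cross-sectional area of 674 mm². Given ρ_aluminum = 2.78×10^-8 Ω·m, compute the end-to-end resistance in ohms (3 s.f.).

0.528 Ω

Seg 1: A = 291 mm² = 2.910e-04 m²
R_1 = (2.78×10^-8)(971)/(2.910e-04) = 0.09276 Ω
Seg 2: A = πr² = π(8.1400e-03 m)² = 2.082e-04 m²
R_2 = (2.78×10^-8)(2710)/(2.082e-04) = 0.3619 Ω
Seg 3: A = 674 mm² = 6.740e-04 m²
R_3 = (2.78×10^-8)(1780)/(6.740e-04) = 0.07342 Ω
R_total = R_1 + R_2 + R_3 = 0.528 Ω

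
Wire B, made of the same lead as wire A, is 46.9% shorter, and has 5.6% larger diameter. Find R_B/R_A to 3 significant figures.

R ∝ L/d², so R_B/R_A = (1 − 46.9/100) × (1 + 5.6/100)⁻²
= 0.531 × 0.8968 = 0.476

0.476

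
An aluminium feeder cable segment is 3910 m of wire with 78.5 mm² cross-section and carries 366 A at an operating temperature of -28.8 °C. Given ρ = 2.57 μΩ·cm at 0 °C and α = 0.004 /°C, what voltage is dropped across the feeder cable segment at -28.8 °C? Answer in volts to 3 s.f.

ρ = 2.57 μΩ·cm = 2.57×10^-8 Ω·m
A = 78.5 mm² = 7.850e-05 m²
R₍0₎ = ρL/A = (2.57×10^-8)(3910)/(7.850e-05) = 1.28 Ω
R₍-28.8₎ = R₍0₎(1 + αΔT) = 1.28 × (1 + 0.004×-28.8) = 1.133 Ω
V = IR = 366 × 1.133 = 415 V

415 V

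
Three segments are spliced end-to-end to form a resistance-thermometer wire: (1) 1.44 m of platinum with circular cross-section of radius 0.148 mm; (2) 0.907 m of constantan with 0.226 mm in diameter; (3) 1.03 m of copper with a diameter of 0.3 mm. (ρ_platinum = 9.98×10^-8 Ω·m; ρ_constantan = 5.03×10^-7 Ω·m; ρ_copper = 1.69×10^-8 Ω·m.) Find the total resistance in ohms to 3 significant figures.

Seg 1: A = πr² = π(1.4800e-04 m)² = 6.881e-08 m²
R_1 = (9.98×10^-8)(1.44)/(6.881e-08) = 2.088 Ω
Seg 2: A = π(d/2)² = π(1.1300e-04 m)² = 4.011e-08 m²
R_2 = (5.03×10^-7)(0.907)/(4.011e-08) = 11.37 Ω
Seg 3: A = π(d/2)² = π(1.5000e-04 m)² = 7.069e-08 m²
R_3 = (1.69×10^-8)(1.03)/(7.069e-08) = 0.2463 Ω
R_total = R_1 + R_2 + R_3 = 13.7 Ω

13.7 Ω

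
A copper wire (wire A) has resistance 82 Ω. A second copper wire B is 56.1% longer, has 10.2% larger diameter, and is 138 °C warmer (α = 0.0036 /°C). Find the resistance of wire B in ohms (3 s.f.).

158 Ω

R ∝ ρL/d² with ρ ∝ (1+αΔT), so R_B/R_A = (1 + 56.1/100) × (1 + 10.2/100)⁻² × (1 + 0.0036×138)
= 1.561 × 0.8235 × 1.497 = 1.924
R_B = 1.924 × 82 = 158 Ω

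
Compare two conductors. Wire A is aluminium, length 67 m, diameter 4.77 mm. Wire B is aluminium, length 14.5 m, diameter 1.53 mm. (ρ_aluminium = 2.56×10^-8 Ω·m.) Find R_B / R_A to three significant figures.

2.10

R ∝ ρL/d², so R_B/R_A = (L_B/L_A) × (d_A/d_B)²
= (14.5/67) × (4.77/1.53)² = 2.10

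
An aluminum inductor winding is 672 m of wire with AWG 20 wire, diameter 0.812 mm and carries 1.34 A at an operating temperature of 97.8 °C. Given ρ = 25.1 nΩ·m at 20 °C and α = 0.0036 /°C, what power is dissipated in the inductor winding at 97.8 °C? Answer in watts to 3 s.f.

74.9 W

ρ = 25.1 nΩ·m = 2.51×10^-8 Ω·m
A = π(0.812/2 mm)² = π(4.0600e-04 m)² = 5.178e-07 m²
R₍20₎ = ρL/A = (2.51×10^-8)(672)/(5.178e-07) = 32.57 Ω
R₍97.8₎ = R₍20₎(1 + αΔT) = 32.57 × (1 + 0.0036×77.8) = 41.69 Ω
P = I²R = (1.34)² × 41.69 = 74.9 W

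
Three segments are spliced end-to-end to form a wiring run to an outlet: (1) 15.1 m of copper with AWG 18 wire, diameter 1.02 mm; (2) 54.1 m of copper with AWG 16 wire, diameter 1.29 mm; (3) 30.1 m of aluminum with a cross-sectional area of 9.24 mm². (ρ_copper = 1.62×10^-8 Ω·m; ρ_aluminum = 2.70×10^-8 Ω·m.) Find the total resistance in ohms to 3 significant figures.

1.06 Ω

Seg 1: A = π(1.02/2 mm)² = π(5.1000e-04 m)² = 8.171e-07 m²
R_1 = (1.62×10^-8)(15.1)/(8.171e-07) = 0.2994 Ω
Seg 2: A = π(1.29/2 mm)² = π(6.4500e-04 m)² = 1.307e-06 m²
R_2 = (1.62×10^-8)(54.1)/(1.307e-06) = 0.6706 Ω
Seg 3: A = 9.24 mm² = 9.240e-06 m²
R_3 = (2.70×10^-8)(30.1)/(9.240e-06) = 0.08795 Ω
R_total = R_1 + R_2 + R_3 = 1.06 Ω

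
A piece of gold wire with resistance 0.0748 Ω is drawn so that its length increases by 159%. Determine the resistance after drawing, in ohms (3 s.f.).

0.502 Ω

k = 1 + 159/100 = 2.59; volume constant ⇒ A' = A/k, so R' = k²R.
R' = 6.708 × 0.0748 = 0.502 Ω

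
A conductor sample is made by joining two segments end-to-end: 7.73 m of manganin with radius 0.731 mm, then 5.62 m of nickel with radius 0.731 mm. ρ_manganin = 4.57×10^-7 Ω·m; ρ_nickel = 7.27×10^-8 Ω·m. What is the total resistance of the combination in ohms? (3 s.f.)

Segment 1: A = πr² = π(7.3100e-04 m)² = 1.679e-06 m²
R₁ = ρL/A = (4.57×10^-7)(7.73)/(1.679e-06) = 2.104 Ω
R₂ = (7.27×10^-8)(5.62)/(1.679e-06) = 0.2434 Ω
R = R₁ + R₂ = 2.35 Ω

2.35 Ω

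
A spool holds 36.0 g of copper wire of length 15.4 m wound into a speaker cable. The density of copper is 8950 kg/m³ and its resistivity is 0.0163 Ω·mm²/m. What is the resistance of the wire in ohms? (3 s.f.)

0.961 Ω

ρ = 0.0163 Ω·mm²/m = 1.63×10^-8 Ω·m
A = m/(density·L) = 0.036/(8950×15.4) = 2.6119e-07 m²
R = ρL/A = (1.63×10^-8)(15.4)/(2.6119e-07) = 0.961 Ω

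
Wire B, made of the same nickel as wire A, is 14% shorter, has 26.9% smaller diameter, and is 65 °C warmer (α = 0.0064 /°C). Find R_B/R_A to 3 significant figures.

2.28

R ∝ ρL/d² with ρ ∝ (1+αΔT), so R_B/R_A = (1 − 14/100) × (1 − 26.9/100)⁻² × (1 + 0.0064×65)
= 0.86 × 1.871 × 1.416 = 2.28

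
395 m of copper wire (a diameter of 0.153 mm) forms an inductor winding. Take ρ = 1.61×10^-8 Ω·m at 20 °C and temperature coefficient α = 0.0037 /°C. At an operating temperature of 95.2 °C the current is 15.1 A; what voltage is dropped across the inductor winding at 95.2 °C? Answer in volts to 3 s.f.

6680 V

A = π(d/2)² = π(7.6500e-05 m)² = 1.839e-08 m²
R₍20₎ = ρL/A = (1.61×10^-8)(395)/(1.839e-08) = 345.9 Ω
R₍95.2₎ = R₍20₎(1 + αΔT) = 345.9 × (1 + 0.0037×75.2) = 442.1 Ω
V = IR = 15.1 × 442.1 = 6680 V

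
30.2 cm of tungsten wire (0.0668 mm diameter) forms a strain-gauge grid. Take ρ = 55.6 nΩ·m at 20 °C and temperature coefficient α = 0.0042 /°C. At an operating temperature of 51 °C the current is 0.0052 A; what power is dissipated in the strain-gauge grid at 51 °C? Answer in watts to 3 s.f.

ρ = 55.6 nΩ·m = 5.56×10^-8 Ω·m
A = π(d/2)² = π(3.3400e-05 m)² = 3.505e-09 m²
R₍20₎ = ρL/A = (5.56×10^-8)(0.302)/(3.505e-09) = 4.791 Ω
R₍51₎ = R₍20₎(1 + αΔT) = 4.791 × (1 + 0.0042×31) = 5.415 Ω
P = I²R = (0.0052)² × 5.415 = 1.46×10^-4 W

1.46×10^-4 W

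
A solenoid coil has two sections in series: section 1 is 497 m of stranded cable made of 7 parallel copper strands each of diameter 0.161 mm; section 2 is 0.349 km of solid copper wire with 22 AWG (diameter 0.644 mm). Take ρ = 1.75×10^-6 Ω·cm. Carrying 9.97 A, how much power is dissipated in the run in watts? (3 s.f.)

7930 W

ρ = 1.75×10^-6 Ω·cm = 1.75×10^-8 Ω·m
Section 1: A_strand = π(8.0500e-05)² = 2.036e-08 m²; R₁ = ρL/(N·A_s) = (1.75×10^-8)(497)/(7×2.036e-08) = 61.03 Ω
Section 2: A = π(0.644/2 mm)² = π(3.2200e-04 m)² = 3.257e-07 m²
R₂ = (1.75×10^-8)(349)/(3.257e-07) = 18.75 Ω
R = R₁ + R₂ = 79.78 Ω
P = I²R = (9.97)² × 79.78 = 7930 W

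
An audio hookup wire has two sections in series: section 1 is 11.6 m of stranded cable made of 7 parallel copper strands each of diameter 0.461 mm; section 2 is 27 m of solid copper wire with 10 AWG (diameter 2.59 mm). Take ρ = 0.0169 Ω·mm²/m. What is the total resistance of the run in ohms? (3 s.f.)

0.254 Ω

ρ = 0.0169 Ω·mm²/m = 1.69×10^-8 Ω·m
Section 1: A_strand = π(2.3050e-04)² = 1.669e-07 m²; R₁ = ρL/(N·A_s) = (1.69×10^-8)(11.6)/(7×1.669e-07) = 0.1678 Ω
Section 2: A = π(2.59/2 mm)² = π(1.2950e-03 m)² = 5.269e-06 m²
R₂ = (1.69×10^-8)(27)/(5.269e-06) = 0.08661 Ω
R = R₁ + R₂ = 0.254 Ω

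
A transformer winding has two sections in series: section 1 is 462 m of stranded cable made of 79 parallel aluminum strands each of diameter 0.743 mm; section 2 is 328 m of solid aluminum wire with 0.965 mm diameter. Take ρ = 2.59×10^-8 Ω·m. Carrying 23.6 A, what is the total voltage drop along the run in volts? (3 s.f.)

Section 1: A_strand = π(3.7150e-04)² = 4.336e-07 m²; R₁ = ρL/(N·A_s) = (2.59×10^-8)(462)/(79×4.336e-07) = 0.3493 Ω
Section 2: A = π(d/2)² = π(4.8250e-04 m)² = 7.314e-07 m²
R₂ = (2.59×10^-8)(328)/(7.314e-07) = 11.62 Ω
R = R₁ + R₂ = 11.96 Ω
V = IR = 23.6 × 11.96 = 282 V

282 V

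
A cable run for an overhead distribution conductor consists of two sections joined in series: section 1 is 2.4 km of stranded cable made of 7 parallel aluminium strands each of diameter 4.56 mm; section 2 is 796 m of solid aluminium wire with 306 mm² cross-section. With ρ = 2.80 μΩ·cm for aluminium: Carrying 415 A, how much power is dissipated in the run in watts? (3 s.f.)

ρ = 2.80 μΩ·cm = 2.80×10^-8 Ω·m
Section 1: A_strand = π(2.2800e-03)² = 1.633e-05 m²; R₁ = ρL/(N·A_s) = (2.80×10^-8)(2400)/(7×1.633e-05) = 0.5878 Ω
Section 2: A = 306 mm² = 3.060e-04 m²
R₂ = (2.80×10^-8)(796)/(3.060e-04) = 0.07284 Ω
R = R₁ + R₂ = 0.6607 Ω
P = I²R = (415)² × 0.6607 = 1.14×10^5 W

1.14×10^5 W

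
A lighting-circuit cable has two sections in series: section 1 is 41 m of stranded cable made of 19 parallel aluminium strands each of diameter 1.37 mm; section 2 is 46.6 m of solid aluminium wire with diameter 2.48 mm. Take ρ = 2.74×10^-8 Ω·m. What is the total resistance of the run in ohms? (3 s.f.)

0.304 Ω

Section 1: A_strand = π(6.8500e-04)² = 1.474e-06 m²; R₁ = ρL/(N·A_s) = (2.74×10^-8)(41)/(19×1.474e-06) = 0.04011 Ω
Section 2: A = π(d/2)² = π(1.2400e-03 m)² = 4.831e-06 m²
R₂ = (2.74×10^-8)(46.6)/(4.831e-06) = 0.2643 Ω
R = R₁ + R₂ = 0.304 Ω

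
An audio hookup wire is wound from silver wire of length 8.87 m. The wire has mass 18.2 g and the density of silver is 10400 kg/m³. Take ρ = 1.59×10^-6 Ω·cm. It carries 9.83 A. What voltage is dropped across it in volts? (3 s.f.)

ρ = 1.59×10^-6 Ω·cm = 1.59×10^-8 Ω·m
A = m/(density·L) = 0.0182/(10400×8.87) = 1.9729e-07 m²
R = ρL/A = (1.59×10^-8)(8.87)/(1.9729e-07) = 0.7148 Ω
V = IR = 9.83 × 0.7148 = 7.03 V

7.03 V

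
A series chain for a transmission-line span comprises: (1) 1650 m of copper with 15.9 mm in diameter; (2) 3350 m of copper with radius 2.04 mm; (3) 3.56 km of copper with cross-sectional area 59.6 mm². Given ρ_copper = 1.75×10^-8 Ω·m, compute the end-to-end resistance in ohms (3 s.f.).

Seg 1: A = π(d/2)² = π(7.9500e-03 m)² = 1.986e-04 m²
R_1 = (1.75×10^-8)(1650)/(1.986e-04) = 0.1454 Ω
Seg 2: A = πr² = π(2.0400e-03 m)² = 1.307e-05 m²
R_2 = (1.75×10^-8)(3350)/(1.307e-05) = 4.484 Ω
Seg 3: A = 59.6 mm² = 5.960e-05 m²
R_3 = (1.75×10^-8)(3560)/(5.960e-05) = 1.045 Ω
R_total = R_1 + R_2 + R_3 = 5.67 Ω

5.67 Ω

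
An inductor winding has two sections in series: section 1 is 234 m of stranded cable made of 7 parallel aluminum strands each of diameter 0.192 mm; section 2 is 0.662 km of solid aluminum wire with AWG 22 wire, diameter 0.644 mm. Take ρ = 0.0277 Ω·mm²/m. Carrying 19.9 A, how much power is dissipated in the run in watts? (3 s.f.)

ρ = 0.0277 Ω·mm²/m = 2.77×10^-8 Ω·m
Section 1: A_strand = π(9.6000e-05)² = 2.895e-08 m²; R₁ = ρL/(N·A_s) = (2.77×10^-8)(234)/(7×2.895e-08) = 31.98 Ω
Section 2: A = π(0.644/2 mm)² = π(3.2200e-04 m)² = 3.257e-07 m²
R₂ = (2.77×10^-8)(662)/(3.257e-07) = 56.3 Ω
R = R₁ + R₂ = 88.28 Ω
P = I²R = (19.9)² × 88.28 = 35000 W

35000 W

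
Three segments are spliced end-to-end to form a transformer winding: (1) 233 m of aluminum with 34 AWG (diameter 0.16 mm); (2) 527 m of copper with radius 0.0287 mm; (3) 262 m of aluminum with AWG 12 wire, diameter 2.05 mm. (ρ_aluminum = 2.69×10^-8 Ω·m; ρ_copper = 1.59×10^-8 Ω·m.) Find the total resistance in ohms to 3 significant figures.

Seg 1: A = π(0.16/2 mm)² = π(8.0000e-05 m)² = 2.011e-08 m²
R_1 = (2.69×10^-8)(233)/(2.011e-08) = 311.7 Ω
Seg 2: A = πr² = π(2.8700e-05 m)² = 2.588e-09 m²
R_2 = (1.59×10^-8)(527)/(2.588e-09) = 3238 Ω
Seg 3: A = π(2.05/2 mm)² = π(1.0250e-03 m)² = 3.301e-06 m²
R_3 = (2.69×10^-8)(262)/(3.301e-06) = 2.135 Ω
R_total = R_1 + R_2 + R_3 = 3550 Ω

3550 Ω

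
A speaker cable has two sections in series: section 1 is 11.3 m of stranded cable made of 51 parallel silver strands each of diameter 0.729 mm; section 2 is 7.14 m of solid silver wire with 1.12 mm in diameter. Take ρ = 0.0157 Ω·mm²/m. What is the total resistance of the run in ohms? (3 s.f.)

ρ = 0.0157 Ω·mm²/m = 1.57×10^-8 Ω·m
Section 1: A_strand = π(3.6450e-04)² = 4.174e-07 m²; R₁ = ρL/(N·A_s) = (1.57×10^-8)(11.3)/(51×4.174e-07) = 0.008334 Ω
Section 2: A = π(d/2)² = π(5.6000e-04 m)² = 9.852e-07 m²
R₂ = (1.57×10^-8)(7.14)/(9.852e-07) = 0.1138 Ω
R = R₁ + R₂ = 0.122 Ω

0.122 Ω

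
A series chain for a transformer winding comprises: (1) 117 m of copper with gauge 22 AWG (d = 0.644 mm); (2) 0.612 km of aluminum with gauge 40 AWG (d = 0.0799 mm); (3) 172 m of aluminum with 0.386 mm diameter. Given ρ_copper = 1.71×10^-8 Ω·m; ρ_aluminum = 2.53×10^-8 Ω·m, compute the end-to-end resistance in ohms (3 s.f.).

Seg 1: A = π(0.644/2 mm)² = π(3.2200e-04 m)² = 3.257e-07 m²
R_1 = (1.71×10^-8)(117)/(3.257e-07) = 6.142 Ω
Seg 2: A = π(0.0799/2 mm)² = π(3.9950e-05 m)² = 5.014e-09 m²
R_2 = (2.53×10^-8)(612)/(5.014e-09) = 3088 Ω
Seg 3: A = π(d/2)² = π(1.9300e-04 m)² = 1.170e-07 m²
R_3 = (2.53×10^-8)(172)/(1.170e-07) = 37.19 Ω
R_total = R_1 + R_2 + R_3 = 3130 Ω

3130 Ω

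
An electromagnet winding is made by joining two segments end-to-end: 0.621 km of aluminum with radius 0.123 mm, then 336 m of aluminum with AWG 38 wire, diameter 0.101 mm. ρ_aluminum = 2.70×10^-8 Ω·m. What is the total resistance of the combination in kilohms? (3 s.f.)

1.49 kΩ

Segment 1: A = πr² = π(1.2300e-04 m)² = 4.753e-08 m²
R₁ = ρL/A = (2.70×10^-8)(621)/(4.753e-08) = 352.8 Ω
Segment 2: A = π(0.101/2 mm)² = π(5.0500e-05 m)² = 8.012e-09 m²
R₂ = (2.70×10^-8)(336)/(8.012e-09) = 1132 Ω
R = R₁ + R₂ = 1.49 kΩ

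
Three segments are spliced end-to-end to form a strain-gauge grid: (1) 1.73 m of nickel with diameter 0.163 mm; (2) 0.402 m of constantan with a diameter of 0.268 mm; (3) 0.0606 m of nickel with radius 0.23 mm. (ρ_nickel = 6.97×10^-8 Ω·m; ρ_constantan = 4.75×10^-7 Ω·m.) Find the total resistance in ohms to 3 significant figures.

9.19 Ω

Seg 1: A = π(d/2)² = π(8.1500e-05 m)² = 2.087e-08 m²
R_1 = (6.97×10^-8)(1.73)/(2.087e-08) = 5.778 Ω
Seg 2: A = π(d/2)² = π(1.3400e-04 m)² = 5.641e-08 m²
R_2 = (4.75×10^-7)(0.402)/(5.641e-08) = 3.385 Ω
Seg 3: A = πr² = π(2.3000e-04 m)² = 1.662e-07 m²
R_3 = (6.97×10^-8)(0.0606)/(1.662e-07) = 0.02542 Ω
R_total = R_1 + R_2 + R_3 = 9.19 Ω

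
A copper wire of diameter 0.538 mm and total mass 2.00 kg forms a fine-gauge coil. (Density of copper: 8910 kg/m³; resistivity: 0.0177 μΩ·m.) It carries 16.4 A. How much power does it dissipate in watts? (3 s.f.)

ρ = 0.0177 μΩ·m = 1.77×10^-8 Ω·m
A = π(d/2)² = π(2.6900e-04 m)² = 2.2733e-07 m²
L = m/(density·A) = 2/(8910×2.2733e-07) = 987.4 m
R = ρL/A = (1.77×10^-8)(987.4)/(2.2733e-07) = 76.88 Ω
P = I²R = (16.4)² × 76.88 = 20700 W

20700 W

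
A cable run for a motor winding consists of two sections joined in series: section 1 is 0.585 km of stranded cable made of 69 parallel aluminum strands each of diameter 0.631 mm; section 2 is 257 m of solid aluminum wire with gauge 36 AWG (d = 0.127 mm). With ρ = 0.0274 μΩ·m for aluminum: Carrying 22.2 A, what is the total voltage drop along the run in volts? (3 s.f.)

12400 V

ρ = 0.0274 μΩ·m = 2.74×10^-8 Ω·m
Section 1: A_strand = π(3.1550e-04)² = 3.127e-07 m²; R₁ = ρL/(N·A_s) = (2.74×10^-8)(585)/(69×3.127e-07) = 0.7429 Ω
Section 2: A = π(0.127/2 mm)² = π(6.3500e-05 m)² = 1.267e-08 m²
R₂ = (2.74×10^-8)(257)/(1.267e-08) = 555.9 Ω
R = R₁ + R₂ = 556.6 Ω
V = IR = 22.2 × 556.6 = 12400 V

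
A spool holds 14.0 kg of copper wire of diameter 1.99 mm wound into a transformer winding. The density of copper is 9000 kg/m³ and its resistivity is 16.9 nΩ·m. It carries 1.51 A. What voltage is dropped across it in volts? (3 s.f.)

4.10 V

ρ = 16.9 nΩ·m = 1.69×10^-8 Ω·m
A = π(d/2)² = π(9.9500e-04 m)² = 3.1103e-06 m²
L = m/(density·A) = 14/(9000×3.1103e-06) = 500.1 m
R = ρL/A = (1.69×10^-8)(500.1)/(3.1103e-06) = 2.718 Ω
V = IR = 1.51 × 2.718 = 4.10 V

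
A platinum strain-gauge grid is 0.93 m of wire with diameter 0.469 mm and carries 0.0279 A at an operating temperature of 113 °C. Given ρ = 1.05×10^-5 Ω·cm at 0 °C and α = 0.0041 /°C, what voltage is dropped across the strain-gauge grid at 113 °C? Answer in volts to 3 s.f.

0.0231 V

ρ = 1.05×10^-5 Ω·cm = 1.05×10^-7 Ω·m
A = π(d/2)² = π(2.3450e-04 m)² = 1.728e-07 m²
R₍0₎ = ρL/A = (1.05×10^-7)(0.93)/(1.728e-07) = 0.5652 Ω
R₍113₎ = R₍0₎(1 + αΔT) = 0.5652 × (1 + 0.0041×113) = 0.8271 Ω
V = IR = 0.0279 × 0.8271 = 0.0231 V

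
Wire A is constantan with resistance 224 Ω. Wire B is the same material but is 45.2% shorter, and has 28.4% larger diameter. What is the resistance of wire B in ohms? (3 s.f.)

R ∝ L/d², so R_B/R_A = (1 − 45.2/100) × (1 + 28.4/100)⁻²
= 0.548 × 0.6066 = 0.3324
R_B = 0.3324 × 224 = 74.5 Ω

74.5 Ω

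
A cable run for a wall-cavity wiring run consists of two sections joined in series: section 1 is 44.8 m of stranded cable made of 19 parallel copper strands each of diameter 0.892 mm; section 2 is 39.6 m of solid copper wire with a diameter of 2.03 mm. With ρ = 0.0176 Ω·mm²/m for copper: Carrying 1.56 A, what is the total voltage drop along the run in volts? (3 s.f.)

0.440 V

ρ = 0.0176 Ω·mm²/m = 1.76×10^-8 Ω·m
Section 1: A_strand = π(4.4600e-04)² = 6.249e-07 m²; R₁ = ρL/(N·A_s) = (1.76×10^-8)(44.8)/(19×6.249e-07) = 0.06641 Ω
Section 2: A = π(d/2)² = π(1.0150e-03 m)² = 3.237e-06 m²
R₂ = (1.76×10^-8)(39.6)/(3.237e-06) = 0.2153 Ω
R = R₁ + R₂ = 0.2817 Ω
V = IR = 1.56 × 0.2817 = 0.440 V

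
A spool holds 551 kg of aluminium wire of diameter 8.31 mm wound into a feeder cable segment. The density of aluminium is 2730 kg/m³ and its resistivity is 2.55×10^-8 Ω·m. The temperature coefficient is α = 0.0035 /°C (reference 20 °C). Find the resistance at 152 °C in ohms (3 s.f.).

2.56 Ω

A = π(d/2)² = π(4.1550e-03 m)² = 5.4237e-05 m²
L = m/(density·A) = 551/(2730×5.4237e-05) = 3721 m
R = ρL/A = (2.55×10^-8)(3721)/(5.4237e-05) = 1.75 Ω
R(152 °C) = 1.75 × (1 + 0.0035×132) = 2.56 Ω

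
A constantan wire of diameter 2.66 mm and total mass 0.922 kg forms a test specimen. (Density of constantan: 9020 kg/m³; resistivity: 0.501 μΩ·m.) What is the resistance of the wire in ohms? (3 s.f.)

ρ = 0.501 μΩ·m = 5.01×10^-7 Ω·m
A = π(d/2)² = π(1.3300e-03 m)² = 5.5572e-06 m²
L = m/(density·A) = 0.922/(9020×5.5572e-06) = 18.39 m
R = ρL/A = (5.01×10^-7)(18.39)/(5.5572e-06) = 1.66 Ω

1.66 Ω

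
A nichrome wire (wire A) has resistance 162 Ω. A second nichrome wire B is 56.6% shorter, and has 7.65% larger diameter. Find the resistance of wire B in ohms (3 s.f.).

60.7 Ω

R ∝ L/d², so R_B/R_A = (1 − 56.6/100) × (1 + 7.65/100)⁻²
= 0.434 × 0.8629 = 0.3745
R_B = 0.3745 × 162 = 60.7 Ω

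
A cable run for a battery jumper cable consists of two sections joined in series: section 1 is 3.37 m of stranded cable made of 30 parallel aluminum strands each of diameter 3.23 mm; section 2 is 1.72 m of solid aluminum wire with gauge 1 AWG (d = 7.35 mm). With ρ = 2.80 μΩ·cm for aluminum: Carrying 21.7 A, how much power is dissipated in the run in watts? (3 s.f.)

ρ = 2.80 μΩ·cm = 2.80×10^-8 Ω·m
Section 1: A_strand = π(1.6150e-03)² = 8.194e-06 m²; R₁ = ρL/(N·A_s) = (2.80×10^-8)(3.37)/(30×8.194e-06) = 3.839×10^-4 Ω
Section 2: A = π(7.35/2 mm)² = π(3.6750e-03 m)² = 4.243e-05 m²
R₂ = (2.80×10^-8)(1.72)/(4.243e-05) = 0.001135 Ω
R = R₁ + R₂ = 0.001519 Ω
P = I²R = (21.7)² × 0.001519 = 0.715 W

0.715 W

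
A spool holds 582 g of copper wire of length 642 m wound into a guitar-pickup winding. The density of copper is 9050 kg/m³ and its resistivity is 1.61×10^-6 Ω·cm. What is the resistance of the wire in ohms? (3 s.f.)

ρ = 1.61×10^-6 Ω·cm = 1.61×10^-8 Ω·m
A = m/(density·L) = 0.582/(9050×642) = 1.0017e-07 m²
R = ρL/A = (1.61×10^-8)(642)/(1.0017e-07) = 103 Ω

103 Ω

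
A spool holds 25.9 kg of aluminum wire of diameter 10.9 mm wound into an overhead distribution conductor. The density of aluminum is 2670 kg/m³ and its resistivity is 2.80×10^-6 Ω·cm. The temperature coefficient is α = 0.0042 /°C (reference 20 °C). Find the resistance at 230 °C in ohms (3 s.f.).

0.0587 Ω

ρ = 2.80×10^-6 Ω·cm = 2.80×10^-8 Ω·m
A = π(d/2)² = π(5.4500e-03 m)² = 9.3313e-05 m²
L = m/(density·A) = 25.9/(2670×9.3313e-05) = 104 m
R = ρL/A = (2.80×10^-8)(104)/(9.3313e-05) = 0.03119 Ω
R(230 °C) = 0.03119 × (1 + 0.0042×210) = 0.0587 Ω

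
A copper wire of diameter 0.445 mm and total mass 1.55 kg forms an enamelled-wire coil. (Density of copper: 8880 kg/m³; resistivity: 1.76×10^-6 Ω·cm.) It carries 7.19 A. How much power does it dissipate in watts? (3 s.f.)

6570 W

ρ = 1.76×10^-6 Ω·cm = 1.76×10^-8 Ω·m
A = π(d/2)² = π(2.2250e-04 m)² = 1.5553e-07 m²
L = m/(density·A) = 1.55/(8880×1.5553e-07) = 1122 m
R = ρL/A = (1.76×10^-8)(1122)/(1.5553e-07) = 127 Ω
P = I²R = (7.19)² × 127 = 6570 W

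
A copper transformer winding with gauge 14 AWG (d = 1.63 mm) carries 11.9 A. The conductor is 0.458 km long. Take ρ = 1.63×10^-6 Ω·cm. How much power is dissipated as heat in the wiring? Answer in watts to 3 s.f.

ρ = 1.63×10^-6 Ω·cm = 1.63×10^-8 Ω·m
A = π(1.63/2 mm)² = π(8.1500e-04 m)² = 2.087e-06 m²
R = ρL/A = (1.63×10^-8)(458)/(2.087e-06) = 3.578 Ω
P = I²R = (11.9)² × 3.578 = 507 W

507 W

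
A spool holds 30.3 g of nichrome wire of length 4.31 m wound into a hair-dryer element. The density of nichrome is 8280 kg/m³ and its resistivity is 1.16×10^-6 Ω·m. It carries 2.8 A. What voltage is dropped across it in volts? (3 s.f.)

A = m/(density·L) = 0.0303/(8280×4.31) = 8.4905e-07 m²
R = ρL/A = (1.16×10^-6)(4.31)/(8.4905e-07) = 5.888 Ω
V = IR = 2.8 × 5.888 = 16.5 V

16.5 V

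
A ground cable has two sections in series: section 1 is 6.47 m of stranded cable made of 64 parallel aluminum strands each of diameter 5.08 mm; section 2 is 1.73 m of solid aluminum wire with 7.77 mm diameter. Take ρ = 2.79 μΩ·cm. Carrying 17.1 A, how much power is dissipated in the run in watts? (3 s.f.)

ρ = 2.79 μΩ·cm = 2.79×10^-8 Ω·m
Section 1: A_strand = π(2.5400e-03)² = 2.027e-05 m²; R₁ = ρL/(N·A_s) = (2.79×10^-8)(6.47)/(64×2.027e-05) = 1.392×10^-4 Ω
Section 2: A = π(d/2)² = π(3.8850e-03 m)² = 4.742e-05 m²
R₂ = (2.79×10^-8)(1.73)/(4.742e-05) = 0.001018 Ω
R = R₁ + R₂ = 0.001157 Ω
P = I²R = (17.1)² × 0.001157 = 0.338 W

0.338 W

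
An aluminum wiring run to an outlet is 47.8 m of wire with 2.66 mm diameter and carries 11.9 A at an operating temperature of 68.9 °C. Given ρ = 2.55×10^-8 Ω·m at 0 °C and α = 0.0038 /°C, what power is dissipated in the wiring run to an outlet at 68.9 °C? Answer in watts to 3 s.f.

39.2 W

A = π(d/2)² = π(1.3300e-03 m)² = 5.557e-06 m²
R₍0₎ = ρL/A = (2.55×10^-8)(47.8)/(5.557e-06) = 0.2193 Ω
R₍68.9₎ = R₍0₎(1 + αΔT) = 0.2193 × (1 + 0.0038×68.9) = 0.2768 Ω
P = I²R = (11.9)² × 0.2768 = 39.2 W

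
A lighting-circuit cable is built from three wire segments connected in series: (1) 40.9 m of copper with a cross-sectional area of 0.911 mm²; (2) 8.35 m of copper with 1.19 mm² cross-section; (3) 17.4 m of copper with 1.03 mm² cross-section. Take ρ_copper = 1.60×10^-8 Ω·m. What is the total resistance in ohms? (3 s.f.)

1.10 Ω

Seg 1: A = 0.911 mm² = 9.110e-07 m²
R_1 = (1.60×10^-8)(40.9)/(9.110e-07) = 0.7183 Ω
Seg 2: A = 1.19 mm² = 1.190e-06 m²
R_2 = (1.60×10^-8)(8.35)/(1.190e-06) = 0.1123 Ω
Seg 3: A = 1.03 mm² = 1.030e-06 m²
R_3 = (1.60×10^-8)(17.4)/(1.030e-06) = 0.2703 Ω
R_total = R_1 + R_2 + R_3 = 1.10 Ω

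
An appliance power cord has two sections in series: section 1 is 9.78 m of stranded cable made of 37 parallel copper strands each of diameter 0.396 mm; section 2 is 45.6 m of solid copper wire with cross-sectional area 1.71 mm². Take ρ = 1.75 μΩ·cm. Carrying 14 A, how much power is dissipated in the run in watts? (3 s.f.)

98.8 W

ρ = 1.75 μΩ·cm = 1.75×10^-8 Ω·m
Section 1: A_strand = π(1.9800e-04)² = 1.232e-07 m²; R₁ = ρL/(N·A_s) = (1.75×10^-8)(9.78)/(37×1.232e-07) = 0.03756 Ω
Section 2: A = 1.71 mm² = 1.710e-06 m²
R₂ = (1.75×10^-8)(45.6)/(1.710e-06) = 0.4667 Ω
R = R₁ + R₂ = 0.5042 Ω
P = I²R = (14)² × 0.5042 = 98.8 W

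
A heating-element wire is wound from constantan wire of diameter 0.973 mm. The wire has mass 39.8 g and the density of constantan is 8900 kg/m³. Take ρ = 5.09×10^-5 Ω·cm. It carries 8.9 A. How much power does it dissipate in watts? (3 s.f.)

ρ = 5.09×10^-5 Ω·cm = 5.09×10^-7 Ω·m
A = π(d/2)² = π(4.8650e-04 m)² = 7.4356e-07 m²
L = m/(density·A) = 0.0398/(8900×7.4356e-07) = 6.014 m
R = ρL/A = (5.09×10^-7)(6.014)/(7.4356e-07) = 4.117 Ω
P = I²R = (8.9)² × 4.117 = 326 W

326 W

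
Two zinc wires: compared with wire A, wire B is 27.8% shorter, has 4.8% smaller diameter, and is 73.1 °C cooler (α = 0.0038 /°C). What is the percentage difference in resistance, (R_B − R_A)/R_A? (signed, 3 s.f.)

-42.5%

R ∝ ρL/d² with ρ ∝ (1+αΔT), so R_B/R_A = (1 − 27.8/100) × (1 − 4.8/100)⁻² × (1 − 0.0038×73.1)
= 0.722 × 1.103 × 0.7222 = 0.5754
(R_B − R_A)/R_A = 0.5754 − 1 = -42.5%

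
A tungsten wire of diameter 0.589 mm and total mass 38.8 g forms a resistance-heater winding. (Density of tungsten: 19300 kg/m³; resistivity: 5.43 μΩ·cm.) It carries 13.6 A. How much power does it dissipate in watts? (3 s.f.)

272 W

ρ = 5.43 μΩ·cm = 5.43×10^-8 Ω·m
A = π(d/2)² = π(2.9450e-04 m)² = 2.7247e-07 m²
L = m/(density·A) = 0.0388/(19300×2.7247e-07) = 7.378 m
R = ρL/A = (5.43×10^-8)(7.378)/(2.7247e-07) = 1.47 Ω
P = I²R = (13.6)² × 1.47 = 272 W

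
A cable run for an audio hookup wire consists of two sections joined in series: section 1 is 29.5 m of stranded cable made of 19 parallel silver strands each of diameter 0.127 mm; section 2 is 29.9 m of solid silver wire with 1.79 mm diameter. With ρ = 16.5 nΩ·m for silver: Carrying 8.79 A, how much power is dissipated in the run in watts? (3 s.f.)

ρ = 16.5 nΩ·m = 1.65×10^-8 Ω·m
Section 1: A_strand = π(6.3500e-05)² = 1.267e-08 m²; R₁ = ρL/(N·A_s) = (1.65×10^-8)(29.5)/(19×1.267e-08) = 2.022 Ω
Section 2: A = π(d/2)² = π(8.9500e-04 m)² = 2.516e-06 m²
R₂ = (1.65×10^-8)(29.9)/(2.516e-06) = 0.196 Ω
R = R₁ + R₂ = 2.218 Ω
P = I²R = (8.79)² × 2.218 = 171 W

171 W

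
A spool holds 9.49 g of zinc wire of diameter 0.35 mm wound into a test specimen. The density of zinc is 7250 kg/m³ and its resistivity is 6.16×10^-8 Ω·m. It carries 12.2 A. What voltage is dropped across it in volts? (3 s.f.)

A = π(d/2)² = π(1.7500e-04 m)² = 9.6211e-08 m²
L = m/(density·A) = 0.00949/(7250×9.6211e-08) = 13.61 m
R = ρL/A = (6.16×10^-8)(13.61)/(9.6211e-08) = 8.711 Ω
V = IR = 12.2 × 8.711 = 106 V

106 V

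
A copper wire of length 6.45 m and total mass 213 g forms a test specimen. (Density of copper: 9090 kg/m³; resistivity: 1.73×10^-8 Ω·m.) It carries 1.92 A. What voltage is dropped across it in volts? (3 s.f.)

0.0590 V

A = m/(density·L) = 0.213/(9090×6.45) = 3.6329e-06 m²
R = ρL/A = (1.73×10^-8)(6.45)/(3.6329e-06) = 0.03071 Ω
V = IR = 1.92 × 0.03071 = 0.0590 V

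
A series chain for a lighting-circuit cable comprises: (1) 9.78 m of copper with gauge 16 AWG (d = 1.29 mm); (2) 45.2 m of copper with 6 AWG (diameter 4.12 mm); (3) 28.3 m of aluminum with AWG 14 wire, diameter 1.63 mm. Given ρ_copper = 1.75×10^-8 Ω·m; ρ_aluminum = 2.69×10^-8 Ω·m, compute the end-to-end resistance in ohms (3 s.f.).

0.555 Ω

Seg 1: A = π(1.29/2 mm)² = π(6.4500e-04 m)² = 1.307e-06 m²
R_1 = (1.75×10^-8)(9.78)/(1.307e-06) = 0.131 Ω
Seg 2: A = π(4.12/2 mm)² = π(2.0600e-03 m)² = 1.333e-05 m²
R_2 = (1.75×10^-8)(45.2)/(1.333e-05) = 0.05933 Ω
Seg 3: A = π(1.63/2 mm)² = π(8.1500e-04 m)² = 2.087e-06 m²
R_3 = (2.69×10^-8)(28.3)/(2.087e-06) = 0.3648 Ω
R_total = R_1 + R_2 + R_3 = 0.555 Ω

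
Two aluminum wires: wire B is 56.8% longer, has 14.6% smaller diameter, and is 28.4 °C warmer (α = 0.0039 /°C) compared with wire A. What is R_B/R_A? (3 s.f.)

2.39

R ∝ ρL/d² with ρ ∝ (1+αΔT), so R_B/R_A = (1 + 56.8/100) × (1 − 14.6/100)⁻² × (1 + 0.0039×28.4)
= 1.568 × 1.371 × 1.111 = 2.39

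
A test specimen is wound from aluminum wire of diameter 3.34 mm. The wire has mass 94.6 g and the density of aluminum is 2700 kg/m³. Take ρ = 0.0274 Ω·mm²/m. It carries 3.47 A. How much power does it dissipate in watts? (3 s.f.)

0.151 W

ρ = 0.0274 Ω·mm²/m = 2.74×10^-8 Ω·m
A = π(d/2)² = π(1.6700e-03 m)² = 8.7616e-06 m²
L = m/(density·A) = 0.0946/(2700×8.7616e-06) = 3.999 m
R = ρL/A = (2.74×10^-8)(3.999)/(8.7616e-06) = 0.01251 Ω
P = I²R = (3.47)² × 0.01251 = 0.151 W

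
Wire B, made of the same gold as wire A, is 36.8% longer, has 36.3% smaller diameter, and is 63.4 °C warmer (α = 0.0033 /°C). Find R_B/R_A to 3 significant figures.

4.08

R ∝ ρL/d² with ρ ∝ (1+αΔT), so R_B/R_A = (1 + 36.8/100) × (1 − 36.3/100)⁻² × (1 + 0.0033×63.4)
= 1.368 × 2.465 × 1.209 = 4.08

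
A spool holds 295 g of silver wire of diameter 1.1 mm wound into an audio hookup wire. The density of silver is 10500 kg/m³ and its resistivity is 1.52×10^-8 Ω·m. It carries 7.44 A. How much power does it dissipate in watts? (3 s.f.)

26.2 W

A = π(d/2)² = π(5.5000e-04 m)² = 9.5033e-07 m²
L = m/(density·A) = 0.295/(10500×9.5033e-07) = 29.56 m
R = ρL/A = (1.52×10^-8)(29.56)/(9.5033e-07) = 0.4729 Ω
P = I²R = (7.44)² × 0.4729 = 26.2 W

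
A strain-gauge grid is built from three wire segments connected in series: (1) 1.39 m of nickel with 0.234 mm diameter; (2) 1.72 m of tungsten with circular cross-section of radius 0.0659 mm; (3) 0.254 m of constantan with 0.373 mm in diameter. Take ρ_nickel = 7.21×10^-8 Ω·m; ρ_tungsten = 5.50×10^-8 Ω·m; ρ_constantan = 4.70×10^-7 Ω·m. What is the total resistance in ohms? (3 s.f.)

10.4 Ω

Seg 1: A = π(d/2)² = π(1.1700e-04 m)² = 4.301e-08 m²
R_1 = (7.21×10^-8)(1.39)/(4.301e-08) = 2.33 Ω
Seg 2: A = πr² = π(6.5900e-05 m)² = 1.364e-08 m²
R_2 = (5.50×10^-8)(1.72)/(1.364e-08) = 6.934 Ω
Seg 3: A = π(d/2)² = π(1.8650e-04 m)² = 1.093e-07 m²
R_3 = (4.70×10^-7)(0.254)/(1.093e-07) = 1.093 Ω
R_total = R_1 + R_2 + R_3 = 10.4 Ω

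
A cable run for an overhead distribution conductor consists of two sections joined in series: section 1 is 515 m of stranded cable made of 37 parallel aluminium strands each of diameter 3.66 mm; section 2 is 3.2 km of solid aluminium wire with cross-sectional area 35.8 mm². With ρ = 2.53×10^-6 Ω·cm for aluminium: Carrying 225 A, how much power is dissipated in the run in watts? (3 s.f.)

ρ = 2.53×10^-6 Ω·cm = 2.53×10^-8 Ω·m
Section 1: A_strand = π(1.8300e-03)² = 1.052e-05 m²; R₁ = ρL/(N·A_s) = (2.53×10^-8)(515)/(37×1.052e-05) = 0.03347 Ω
Section 2: A = 35.8 mm² = 3.580e-05 m²
R₂ = (2.53×10^-8)(3200)/(3.580e-05) = 2.261 Ω
R = R₁ + R₂ = 2.295 Ω
P = I²R = (225)² × 2.295 = 1.16×10^5 W

1.16×10^5 W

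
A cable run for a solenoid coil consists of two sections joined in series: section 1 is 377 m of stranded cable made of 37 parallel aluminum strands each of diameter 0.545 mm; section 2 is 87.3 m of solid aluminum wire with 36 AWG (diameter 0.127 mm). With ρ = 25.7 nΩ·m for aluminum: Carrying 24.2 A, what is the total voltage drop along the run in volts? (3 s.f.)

4310 V

ρ = 25.7 nΩ·m = 2.57×10^-8 Ω·m
Section 1: A_strand = π(2.7250e-04)² = 2.333e-07 m²; R₁ = ρL/(N·A_s) = (2.57×10^-8)(377)/(37×2.333e-07) = 1.123 Ω
Section 2: A = π(0.127/2 mm)² = π(6.3500e-05 m)² = 1.267e-08 m²
R₂ = (2.57×10^-8)(87.3)/(1.267e-08) = 177.1 Ω
R = R₁ + R₂ = 178.2 Ω
V = IR = 24.2 × 178.2 = 4310 V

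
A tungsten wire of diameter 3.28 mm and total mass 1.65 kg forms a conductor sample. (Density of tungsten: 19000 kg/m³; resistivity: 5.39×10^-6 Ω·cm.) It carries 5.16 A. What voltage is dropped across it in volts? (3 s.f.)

0.338 V

ρ = 5.39×10^-6 Ω·cm = 5.39×10^-8 Ω·m
A = π(d/2)² = π(1.6400e-03 m)² = 8.4496e-06 m²
L = m/(density·A) = 1.65/(19000×8.4496e-06) = 10.28 m
R = ρL/A = (5.39×10^-8)(10.28)/(8.4496e-06) = 0.06556 Ω
V = IR = 5.16 × 0.06556 = 0.338 V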